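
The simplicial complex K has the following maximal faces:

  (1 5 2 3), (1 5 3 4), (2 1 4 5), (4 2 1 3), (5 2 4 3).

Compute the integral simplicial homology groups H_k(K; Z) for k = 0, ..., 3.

Order the vertices as 1 < 2 < 3 < 4 < 5. Listing each simplex with vertices in this order, K has dimension 3 with simplices:

  0-simplices (5): [1], [2], [3], [4], [5]
  1-simplices (10): [1,2], [1,3], [1,4], [1,5], [2,3], [2,4], [2,5], [3,4], [3,5], [4,5]
  2-simplices (10): [1,2,3], [1,2,4], [1,2,5], [1,3,4], [1,3,5], [1,4,5], [2,3,4], [2,3,5], [2,4,5], [3,4,5]
  3-simplices (5): [1,2,3,4], [1,2,3,5], [1,2,4,5], [1,3,4,5], [2,3,4,5]

so the chain groups are C_0 ≅ Z^5, C_1 ≅ Z^10, C_2 ≅ Z^10, C_3 ≅ Z^5.

Boundary ∂_1: C_1 → C_0 maps an edge to its endpoints' difference, ∂[p,q] = q − p.
The 5×10 boundary matrix has rank 4 and Smith normal form diag(1,1,1,1).

∂_2: C_2 → C_1 maps a triangle to the signed sum of its edges. For instance
  ∂[1,4,5] = [4,5] − [1,5] + [1,4],
  ∂[3,4,5] = [4,5] − [3,5] + [3,4].
As a 10×10 matrix over Z this has rank 6, with invariant factors (1,1,1,1,1,1).

The boundary map ∂_3: C_3 → C_2 sends each 3-simplex σ to the alternating sum Σ_i (−1)^i (σ with its i-th vertex removed). For instance
  ∂[1,3,4,5] = [3,4,5] − [1,4,5] + [1,3,5] − [1,3,4],
  ∂[1,2,3,4] = [2,3,4] − [1,3,4] + [1,2,4] − [1,2,3].
This gives a 10×5 integer matrix of rank 4; reducing to Smith normal form yields diagonal entries (1,1,1,1).

Reading off H_k = ker ∂_k / im ∂_{k+1}:

  H_0: rank C_0 − rank ∂_1 = 5 − 4 = 1, and the invariant factors of ∂_1 are all 1, so H_0 ≅ Z.
  H_1: rank ker ∂_1 − rank ∂_2 = (10 − 4) − 6 = 0, and the invariant factors of ∂_2 are all 1, so H_1 ≅ 0.
  H_2: rank ker ∂_2 − rank ∂_3 = (10 − 6) − 4 = 0, and the invariant factors of ∂_3 are all 1, so H_2 ≅ 0.
  H_3: rank ker ∂_3 − rank ∂_4 = (5 − 4) − 0 = 1, and there is no ∂_4, so H_3 ≅ Z.

H_0 ≅ Z,  H_1 = 0,  H_2 = 0,  H_3 ≅ Z.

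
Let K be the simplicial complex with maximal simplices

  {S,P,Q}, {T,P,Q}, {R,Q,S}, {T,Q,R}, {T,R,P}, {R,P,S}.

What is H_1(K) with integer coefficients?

Order the vertices as P < Q < R < S < T. Listing each simplex with vertices in this order, K has dimension 2 with simplices:

  0-simplices (5): P, Q, R, S, T
  1-simplices (9): PQ, PR, PS, PT, QR, QS, QT, RS, RT
  2-simplices (6): PQS, PQT, PRS, PRT, QRS, QRT

so the chain groups are C_0 ≅ Z^5, C_1 ≅ Z^9, C_2 ≅ Z^6.

Boundary ∂_1: C_1 → C_0 sends each edge [p,q] (with p < q) to q − p. For instance
  ∂PQ = Q − P.
The resulting 5×9 matrix has rank 4, and its Smith normal form has invariant factors (1,1,1,1).

The boundary map ∂_2: C_2 → C_1 maps a triangle to the signed sum of its edges. For instance
  ∂PRS = RS − PS + PR,
  ∂PQT = QT − PT + PQ.
The 9×6 boundary matrix has rank 5 and Smith normal form diag(1,1,1,1,1).

Reading off H_k = ker ∂_k / im ∂_{k+1}:

  H_1: rank ker ∂_1 − rank ∂_2 = (9 − 4) − 5 = 0, and the invariant factors of ∂_2 are all 1, so H_1 ≅ 0.

H_1 = 0.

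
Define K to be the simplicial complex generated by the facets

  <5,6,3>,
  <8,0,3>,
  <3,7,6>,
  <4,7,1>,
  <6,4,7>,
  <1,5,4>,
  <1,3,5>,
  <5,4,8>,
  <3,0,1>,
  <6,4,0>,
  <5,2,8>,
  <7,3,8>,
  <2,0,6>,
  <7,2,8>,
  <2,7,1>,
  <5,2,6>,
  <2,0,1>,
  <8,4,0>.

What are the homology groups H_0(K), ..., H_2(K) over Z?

Fix the vertex order 0 < 1 < 2 < 3 < 4 < 5 < 6 < 7 < 8 and write every simplex with vertices in increasing order. Then dim K = 2 and the simplices of K are:

  0-simplices (9): [0], [1], [2], [3], [4], [5], [6], [7], [8]
  1-simplices (27): (27 of them)
  2-simplices (18): [0,1,2], [0,1,3], [0,2,6], [0,3,8], [0,4,6], [0,4,8], [1,2,7], [1,3,5], [1,4,5], [1,4,7], [2,5,6], [2,5,8], [2,7,8], [3,5,6], [3,6,7], [3,7,8], [4,5,8], [4,6,7]

giving chain groups C_0 ≅ Z^9, C_1 ≅ Z^27, C_2 ≅ Z^18.

∂_1: C_1 → C_0 sends each edge [p,q] (with p < q) to q − p.
As a 9×27 matrix over Z this has rank 8, with invariant factors (1,1,1,1,1,1,1,1).

The boundary map ∂_2: C_2 → C_1 acts by ∂[p,q,r] = [q,r] − [p,r] + [p,q]. For instance
  ∂[0,4,6] = [4,6] − [0,6] + [0,4],
  ∂[3,5,6] = [5,6] − [3,6] + [3,5].
This gives a 27×18 integer matrix of rank 17; reducing to Smith normal form yields diagonal entries (1,1,1,1,1,1,1,1,1,1,1,1,1,1,1,1,1).

Computing H_k = (kernel of ∂_k) / (image of ∂_{k+1}):

  H_0: rank C_0 − rank ∂_1 = 9 − 8 = 1, and the invariant factors of ∂_1 are all 1, so H_0 ≅ Z.
  H_1: rank ker ∂_1 − rank ∂_2 = (27 − 8) − 17 = 2, and the invariant factors of ∂_2 are all 1, so H_1 ≅ Z^2.
  H_2: rank ker ∂_2 − rank ∂_3 = (18 − 17) − 0 = 1, and there is no ∂_3, so H_2 ≅ Z.

As a check, the Euler characteristic is 9 − 27 + 18 = 0, which agrees with 1 − 2 + 1 = 0.
(K is a triangulation of the torus T^2.)

H_0 ≅ Z,  H_1 ≅ Z^2,  H_2 ≅ Z.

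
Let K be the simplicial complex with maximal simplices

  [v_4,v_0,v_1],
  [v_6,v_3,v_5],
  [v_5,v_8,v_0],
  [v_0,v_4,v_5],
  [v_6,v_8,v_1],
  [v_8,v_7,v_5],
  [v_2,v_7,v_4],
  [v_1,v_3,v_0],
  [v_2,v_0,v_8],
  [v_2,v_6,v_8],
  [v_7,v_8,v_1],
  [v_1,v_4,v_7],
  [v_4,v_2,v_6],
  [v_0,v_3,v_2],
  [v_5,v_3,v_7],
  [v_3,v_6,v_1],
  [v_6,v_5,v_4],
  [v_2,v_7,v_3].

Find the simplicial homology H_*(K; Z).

H_0 ≅ Z,  H_1 ≅ Z^2,  H_2 ≅ Z.

Fix the vertex order v_0 < v_1 < v_2 < v_3 < v_4 < v_5 < v_6 < v_7 < v_8 and write every simplex with vertices in increasing order. Then dim K = 2 and the simplices of K are:

  0-simplices (9): [v_0], [v_1], [v_2], [v_3], [v_4], [v_5], [v_6], [v_7], [v_8]
  1-simplices (27): (27 of them)
  2-simplices (18): (18 of them)

Hence C_0 ≅ Z^9, C_1 ≅ Z^27, C_2 ≅ Z^18.

The boundary map ∂_1: C_1 → C_0 is given by ∂[p,q] = [q] − [p]. For instance
  ∂[v_2,v_6] = [v_6] − [v_2].
The 9×27 boundary matrix has rank 8 and Smith normal form diag(1,1,1,1,1,1,1,1).

The boundary map ∂_2: C_2 → C_1 acts by ∂[p,q,r] = [q,r] − [p,r] + [p,q]. For instance
  ∂[v_3,v_5,v_7] = [v_5,v_7] − [v_3,v_7] + [v_3,v_5],
  ∂[v_0,v_1,v_3] = [v_1,v_3] − [v_0,v_3] + [v_0,v_1].
The 27×18 boundary matrix has rank 17 and Smith normal form diag(1,1,1,1,1,1,1,1,1,1,1,1,1,1,1,1,1).

From H_k ≅ ker(∂_k) / im(∂_{k+1}) we obtain:

  H_0: rank C_0 − rank ∂_1 = 9 − 8 = 1, and the invariant factors of ∂_1 are all 1, so H_0 ≅ Z.
  H_1: rank ker ∂_1 − rank ∂_2 = (27 − 8) − 17 = 2, and the invariant factors of ∂_2 are all 1, so H_1 ≅ Z^2.
  H_2: rank ker ∂_2 − rank ∂_3 = (18 − 17) − 0 = 1, and there is no ∂_3, so H_2 ≅ Z.

(K is a triangulation of the torus T^2.)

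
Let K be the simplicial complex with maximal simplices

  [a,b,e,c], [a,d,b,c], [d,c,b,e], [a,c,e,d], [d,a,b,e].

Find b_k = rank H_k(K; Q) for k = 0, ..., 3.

b_0 = 1, b_1 = 0, b_2 = 0, b_3 = 1.

We work with the vertex ordering a < b < c < d < e. The simplices of K, each written with vertices in increasing order, are:

  0-simplices (5): a, b, c, d, e
  1-simplices (10): ab, ac, ad, ae, bc, bd, be, cd, ce, de
  2-simplices (10): abc, abd, abe, acd, ace, ade, bcd, bce, bde, cde
  3-simplices (5): abcd, abce, abde, acde, bcde

giving chain groups C_0 ≅ Z^5, C_1 ≅ Z^10, C_2 ≅ Z^10, C_3 ≅ Z^5.

The boundary map ∂_1: C_1 → C_0 sends each edge [p,q] (with p < q) to q − p.
As a 5×10 matrix over Z this has rank 4, with invariant factors (1,1,1,1).

Boundary ∂_2: C_2 → C_1 maps a triangle to the signed sum of its edges. For instance
  ∂bcd = cd − bd + bc,
  ∂acd = cd − ad + ac.
This gives a 10×10 integer matrix of rank 6; reducing to Smith normal form yields diagonal entries (1,1,1,1,1,1).

The boundary map ∂_3: C_3 → C_2 sends each 3-simplex σ to the alternating sum Σ_i (−1)^i (σ with its i-th vertex removed). For instance
  ∂abcd = bcd − acd + abd − abc,
  ∂bcde = cde − bde + bce − bcd.
The resulting 10×5 matrix has rank 4, and its Smith normal form has invariant factors (1,1,1,1).

Now H_k = ker ∂_k / im ∂_{k+1}, so:

  H_0: rank C_0 − rank ∂_1 = 5 − 4 = 1, and the invariant factors of ∂_1 are all 1, so H_0 = Z.
  H_1: rank ker ∂_1 − rank ∂_2 = (10 − 4) − 6 = 0, and the invariant factors of ∂_2 are all 1, so H_1 = 0.
  H_2: rank ker ∂_2 − rank ∂_3 = (10 − 6) − 4 = 0, and the invariant factors of ∂_3 are all 1, so H_2 = 0.
  H_3: rank ker ∂_3 − rank ∂_4 = (5 − 4) − 0 = 1, and there is no ∂_4, so H_3 = Z.

As a check, the Euler characteristic is 5 − 10 + 10 − 5 = 0, which agrees with 1 − 0 + 0 − 1 = 0.
(K is a triangulation of the 3-sphere S^3.)

Hence the Betti numbers are b_0 = 1, b_1 = 0, b_2 = 0, b_3 = 1.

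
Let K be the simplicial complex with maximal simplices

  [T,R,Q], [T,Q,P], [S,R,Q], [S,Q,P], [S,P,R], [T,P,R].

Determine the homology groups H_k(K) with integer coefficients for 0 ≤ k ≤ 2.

K has 5 vertices, 9 edges, 6 triangles.
rank ∂_0 = 0, rank ∂_1 = 4 ⇒ b_0 = 5 − 0 − 4 = 1; all invariant factors of ∂_1 are 1 so no torsion. So H_0 ≅ Z.
rank ∂_1 = 4, rank ∂_2 = 5 ⇒ b_1 = 9 − 4 − 5 = 0; all invariant factors of ∂_2 are 1 so no torsion. So H_1 ≅ 0.
rank ∂_2 = 5, rank ∂_3 = 0 ⇒ b_2 = 6 − 5 − 0 = 1. So H_2 ≅ Z.

H_0 = Z,  H_1 = 0,  H_2 = Z.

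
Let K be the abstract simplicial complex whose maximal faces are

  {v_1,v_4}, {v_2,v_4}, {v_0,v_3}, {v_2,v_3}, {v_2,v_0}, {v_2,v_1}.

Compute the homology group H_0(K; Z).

Take the total order v_0 < v_1 < v_2 < v_3 < v_4 on the vertex set. Then K (dimension 1) consists of the simplices:

  0-simplices (5): [v_0], [v_1], [v_2], [v_3], [v_4]
  1-simplices (6): [v_0,v_2], [v_0,v_3], [v_1,v_2], [v_1,v_4], [v_2,v_3], [v_2,v_4]

so the chain groups are C_0 ≅ Z^5, C_1 ≅ Z^6.

Boundary ∂_1: C_1 → C_0 sends each edge [p,q] (with p < q) to q − p. For instance
  ∂[v_1,v_4] = [v_4] − [v_1].
This gives a 5×6 integer matrix of rank 4; reducing to Smith normal form yields diagonal entries (1,1,1,1).

Reading off H_k = ker ∂_k / im ∂_{k+1}:

  H_0: rank C_0 − rank ∂_1 = 5 − 4 = 1, and the invariant factors of ∂_1 are all 1, so H_0 ≅ Z.

H_0 ≅ Z.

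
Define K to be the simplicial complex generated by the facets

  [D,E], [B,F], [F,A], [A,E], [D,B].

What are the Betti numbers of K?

b_0 = 1, b_1 = 1.

Order the vertices as A < B < D < E < F. Listing each simplex with vertices in this order, K has dimension 1 with simplices:

  0-simplices (5): A, B, D, E, F
  1-simplices (5): AE, AF, BD, BF, DE

giving chain groups C_0 ≅ Z^5, C_1 ≅ Z^5.

∂_1: C_1 → C_0 maps an edge to its endpoints' difference, ∂[p,q] = q − p.
As a 5×5 matrix over Z this has rank 4, with invariant factors (1,1,1,1).

Computing H_k = (kernel of ∂_k) / (image of ∂_{k+1}):

  H_0: rank C_0 − rank ∂_1 = 5 − 4 = 1, and the invariant factors of ∂_1 are all 1, so H_0 = Z.
  H_1: rank ker ∂_1 − rank ∂_2 = (5 − 4) − 0 = 1, and there is no ∂_2, so H_1 = Z.

(K is a triangulation of the circle S^1.)

Hence the Betti numbers are b_0 = 1, b_1 = 1.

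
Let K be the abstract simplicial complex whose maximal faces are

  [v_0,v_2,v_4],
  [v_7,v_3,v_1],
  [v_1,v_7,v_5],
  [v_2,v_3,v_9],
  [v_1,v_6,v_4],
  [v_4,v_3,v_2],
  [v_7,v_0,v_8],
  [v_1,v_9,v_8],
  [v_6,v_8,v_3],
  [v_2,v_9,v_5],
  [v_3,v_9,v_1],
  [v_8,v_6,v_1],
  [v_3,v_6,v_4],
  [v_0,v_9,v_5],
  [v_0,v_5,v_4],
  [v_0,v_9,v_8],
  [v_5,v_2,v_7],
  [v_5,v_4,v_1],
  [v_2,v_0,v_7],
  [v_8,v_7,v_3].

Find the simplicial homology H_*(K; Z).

Order the vertices as v_0 < v_1 < v_2 < v_3 < v_4 < v_5 < v_6 < v_7 < v_8 < v_9. Listing each simplex with vertices in this order, K has dimension 2 with simplices:

  0-simplices (10): [v_0], [v_1], [v_2], [v_3], [v_4], [v_5], [v_6], [v_7], [v_8], [v_9]
  1-simplices (30): (30 of them)
  2-simplices (20): (20 of them)

Hence C_0 ≅ Z^10, C_1 ≅ Z^30, C_2 ≅ Z^20.

The boundary map ∂_1: C_1 → C_0 is given by ∂[p,q] = [q] − [p].
As a 10×30 matrix over Z this has rank 9, with invariant factors (1,1,1,1,1,1,1,1,1).

Boundary ∂_2: C_2 → C_1 maps a triangle to the signed sum of its edges. For instance
  ∂[v_1,v_8,v_9] = [v_8,v_9] − [v_1,v_9] + [v_1,v_8],
  ∂[v_2,v_5,v_7] = [v_5,v_7] − [v_2,v_7] + [v_2,v_5].
As a 30×20 matrix over Z this has rank 20, with invariant factors (1,1,1,1,1,1,1,1,1,1,1,1,1,1,1,1,1,1,1,2).

From H_k ≅ ker(∂_k) / im(∂_{k+1}) we obtain:

  H_0: rank C_0 − rank ∂_1 = 10 − 9 = 1, and the invariant factors of ∂_1 are all 1, so H_0 ≅ Z.
  H_1: rank ker ∂_1 − rank ∂_2 = (30 − 9) − 20 = 1, and ∂_2 has invariant factor 2 > 1, so H_1 ≅ Z ⊕ Z/2.
  H_2: rank ker ∂_2 − rank ∂_3 = (20 − 20) − 0 = 0, and there is no ∂_3, so H_2 ≅ 0.

As a check, the Euler characteristic is 10 − 30 + 20 = 0, which agrees with 1 − 1 + 0 = 0.

H_0 = Z,  H_1 = Z ⊕ Z/2,  H_2 = 0.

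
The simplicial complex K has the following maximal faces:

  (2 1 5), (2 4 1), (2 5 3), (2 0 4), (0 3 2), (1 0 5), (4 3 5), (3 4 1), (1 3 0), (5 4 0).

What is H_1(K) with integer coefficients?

We work with the vertex ordering 0 < 1 < 2 < 3 < 4 < 5. The simplices of K, each written with vertices in increasing order, are:

  0-simplices (6): [0], [1], [2], [3], [4], [5]
  1-simplices (15): [0,1], [0,2], [0,3], [0,4], [0,5], [1,2], [1,3], [1,4], [1,5], [2,3], [2,4], [2,5], [3,4], [3,5], [4,5]
  2-simplices (10): [0,1,3], [0,1,5], [0,2,3], [0,2,4], [0,4,5], [1,2,4], [1,2,5], [1,3,4], [2,3,5], [3,4,5]

so the chain groups are C_0 ≅ Z^6, C_1 ≅ Z^15, C_2 ≅ Z^10.

∂_1: C_1 → C_0 sends each edge [p,q] (with p < q) to q − p. For instance
  ∂[0,2] = [2] − [0].
The resulting 6×15 matrix has rank 5, and its Smith normal form has invariant factors (1,1,1,1,1).

∂_2: C_2 → C_1 sends each 2-simplex [p,q,r] to [q,r] − [p,r] + [p,q]. For instance
  ∂[3,4,5] = [4,5] − [3,5] + [3,4],
  ∂[0,2,4] = [2,4] − [0,4] + [0,2].
As a 15×10 matrix over Z this has rank 10, with invariant factors (1,1,1,1,1,1,1,1,1,2).

Reading off H_k = ker ∂_k / im ∂_{k+1}:

  H_1: rank ker ∂_1 − rank ∂_2 = (15 − 5) − 10 = 0, and ∂_2 has invariant factor 2 > 1, so H_1 = Z/2.

H_1 ≅ Z/2.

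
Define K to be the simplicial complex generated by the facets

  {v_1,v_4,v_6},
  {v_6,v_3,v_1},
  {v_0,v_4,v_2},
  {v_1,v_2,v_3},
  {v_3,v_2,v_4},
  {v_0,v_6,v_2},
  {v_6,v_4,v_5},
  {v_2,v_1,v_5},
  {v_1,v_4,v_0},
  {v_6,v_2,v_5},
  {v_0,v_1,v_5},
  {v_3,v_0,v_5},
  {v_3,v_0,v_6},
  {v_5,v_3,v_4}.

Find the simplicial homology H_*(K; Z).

K has 7 vertices, 21 edges, 14 triangles.
rank ∂_0 = 0, rank ∂_1 = 6 ⇒ b_0 = 7 − 0 − 6 = 1; all invariant factors of ∂_1 are 1 so no torsion. So H_0 = Z.
rank ∂_1 = 6, rank ∂_2 = 13 ⇒ b_1 = 21 − 6 − 13 = 2; all invariant factors of ∂_2 are 1 so no torsion. So H_1 = Z^2.
rank ∂_2 = 13, rank ∂_3 = 0 ⇒ b_2 = 14 − 13 − 0 = 1. So H_2 = Z.

H_0 = Z,  H_1 = Z^2,  H_2 = Z.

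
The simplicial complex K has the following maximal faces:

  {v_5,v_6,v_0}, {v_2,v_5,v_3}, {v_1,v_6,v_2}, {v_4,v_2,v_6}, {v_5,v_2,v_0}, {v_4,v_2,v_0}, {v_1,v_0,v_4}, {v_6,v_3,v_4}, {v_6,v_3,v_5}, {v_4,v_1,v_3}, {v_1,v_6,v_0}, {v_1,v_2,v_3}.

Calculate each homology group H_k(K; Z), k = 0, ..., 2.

Take the total order v_0 < v_1 < v_2 < v_3 < v_4 < v_5 < v_6 on the vertex set. Then K (dimension 2) consists of the simplices:

  0-simplices (7): [v_0], [v_1], [v_2], [v_3], [v_4], [v_5], [v_6]
  1-simplices (18): (18 of them)
  2-simplices (12): (12 of them)

so the chain groups are C_0 ≅ Z^7, C_1 ≅ Z^18, C_2 ≅ Z^12.

∂_1: C_1 → C_0 sends each edge [p,q] (with p < q) to q − p.
As a 7×18 matrix over Z this has rank 6, with invariant factors (1,1,1,1,1,1).

The boundary map ∂_2: C_2 → C_1 maps a triangle to the signed sum of its edges. For instance
  ∂[v_1,v_3,v_4] = [v_3,v_4] − [v_1,v_4] + [v_1,v_3],
  ∂[v_1,v_2,v_6] = [v_2,v_6] − [v_1,v_6] + [v_1,v_2].
The resulting 18×12 matrix has rank 12, and its Smith normal form has invariant factors (1,1,1,1,1,1,1,1,1,1,1,2).

Computing H_k = (kernel of ∂_k) / (image of ∂_{k+1}):

  H_0: rank C_0 − rank ∂_1 = 7 − 6 = 1, and the invariant factors of ∂_1 are all 1, so H_0 = Z.
  H_1: rank ker ∂_1 − rank ∂_2 = (18 − 6) − 12 = 0, and ∂_2 has invariant factor 2 > 1, so H_1 = Z/2.
  H_2: rank ker ∂_2 − rank ∂_3 = (12 − 12) − 0 = 0, and there is no ∂_3, so H_2 = 0.

(K is a triangulation of the real projective plane RP^2.)

H_0 = Z,  H_1 = Z/2,  H_2 = 0.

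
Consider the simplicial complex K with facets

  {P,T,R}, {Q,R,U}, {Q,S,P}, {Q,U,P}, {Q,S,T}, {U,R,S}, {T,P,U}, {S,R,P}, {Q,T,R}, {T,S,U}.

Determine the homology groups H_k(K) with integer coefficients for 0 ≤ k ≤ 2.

H_0 ≅ Z,  H_1 ≅ Z_2,  H_2 = 0.

Take the total order P < Q < R < S < T < U on the vertex set. Then K (dimension 2) consists of the simplices:

  0-simplices (6): P, Q, R, S, T, U
  1-simplices (15): PQ, PR, PS, PT, PU, QR, QS, QT, QU, RS, RT, RU, ST, SU, TU
  2-simplices (10): PQS, PQU, PRS, PRT, PTU, QRT, QRU, QST, RSU, STU

giving chain groups C_0 ≅ Z^6, C_1 ≅ Z^15, C_2 ≅ Z^10.

∂_1: C_1 → C_0 sends each edge [p,q] (with p < q) to q − p. For instance
  ∂QU = U − Q.
The 6×15 boundary matrix has rank 5 and Smith normal form diag(1,1,1,1,1).

Boundary ∂_2: C_2 → C_1 acts by ∂[p,q,r] = [q,r] − [p,r] + [p,q]. For instance
  ∂QST = ST − QT + QS,
  ∂RSU = SU − RU + RS.
This gives a 15×10 integer matrix of rank 10; reducing to Smith normal form yields diagonal entries (1,1,1,1,1,1,1,1,1,2).

Reading off H_k = ker ∂_k / im ∂_{k+1}:

  H_0: rank C_0 − rank ∂_1 = 6 − 5 = 1, and the invariant factors of ∂_1 are all 1, so H_0 = Z.
  H_1: rank ker ∂_1 − rank ∂_2 = (15 − 5) − 10 = 0, and ∂_2 has invariant factor 2 > 1, so H_1 = Z_2.
  H_2: rank ker ∂_2 − rank ∂_3 = (10 − 10) − 0 = 0, and there is no ∂_3, so H_2 = 0.

(K is a triangulation of the real projective plane RP^2.)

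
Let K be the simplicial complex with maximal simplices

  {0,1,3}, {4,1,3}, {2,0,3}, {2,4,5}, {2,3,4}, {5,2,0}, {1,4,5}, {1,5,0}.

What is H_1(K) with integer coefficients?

H_1 ≅ 0.

Take the total order 0 < 1 < 2 < 3 < 4 < 5 on the vertex set. Then K (dimension 2) consists of the simplices:

  0-simplices (6): [0], [1], [2], [3], [4], [5]
  1-simplices (12): [0,1], [0,2], [0,3], [0,5], [1,3], [1,4], [1,5], [2,3], [2,4], [2,5], [3,4], [4,5]
  2-simplices (8): [0,1,3], [0,1,5], [0,2,3], [0,2,5], [1,3,4], [1,4,5], [2,3,4], [2,4,5]

giving chain groups C_0 ≅ Z^6, C_1 ≅ Z^12, C_2 ≅ Z^8.

∂_1: C_1 → C_0 is given by ∂[p,q] = [q] − [p]. For instance
  ∂[2,5] = [5] − [2].
As a 6×12 matrix over Z this has rank 5, with invariant factors (1,1,1,1,1).

Boundary ∂_2: C_2 → C_1 maps a triangle to the signed sum of its edges. For instance
  ∂[0,1,5] = [1,5] − [0,5] + [0,1],
  ∂[2,3,4] = [3,4] − [2,4] + [2,3].
As a 12×8 matrix over Z this has rank 7, with invariant factors (1,1,1,1,1,1,1).

Computing H_k = (kernel of ∂_k) / (image of ∂_{k+1}):

  H_1: rank ker ∂_1 − rank ∂_2 = (12 − 5) − 7 = 0, and the invariant factors of ∂_2 are all 1, so H_1 ≅ 0.

(K is a triangulation of the 2-sphere S^2.)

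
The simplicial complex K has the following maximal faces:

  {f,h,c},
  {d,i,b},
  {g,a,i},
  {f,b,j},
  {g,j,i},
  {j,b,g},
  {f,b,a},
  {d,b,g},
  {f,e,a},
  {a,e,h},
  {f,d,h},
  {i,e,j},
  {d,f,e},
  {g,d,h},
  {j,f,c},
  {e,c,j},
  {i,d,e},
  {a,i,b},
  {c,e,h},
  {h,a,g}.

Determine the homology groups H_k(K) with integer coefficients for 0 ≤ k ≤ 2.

We work with the vertex ordering a < b < c < d < e < f < g < h < i < j. The simplices of K, each written with vertices in increasing order, are:

  0-simplices (10): a, b, c, d, e, f, g, h, i, j
  1-simplices (30): ab, ae, af, ag, ah, ai, bd, bf, bg, bi, bj, ce, cf, ch, cj, de, df, dg, dh, di, ef, eh, ei, ej, fh, fj, gh, gi, gj, ij
  2-simplices (20): abf, abi, aef, aeh, agh, agi, bdg, bdi, bfj, bgj, ceh, cej, cfh, cfj, def, dei, dfh, dgh, eij, gij

Hence C_0 ≅ Z^10, C_1 ≅ Z^30, C_2 ≅ Z^20.

The boundary map ∂_1: C_1 → C_0 is given by ∂[p,q] = [q] − [p].
This gives a 10×30 integer matrix of rank 9; reducing to Smith normal form yields diagonal entries (1,1,1,1,1,1,1,1,1).

Boundary ∂_2: C_2 → C_1 acts by ∂[p,q,r] = [q,r] − [p,r] + [p,q]. For instance
  ∂bgj = gj − bj + bg,
  ∂bfj = fj − bj + bf.
This gives a 30×20 integer matrix of rank 20; reducing to Smith normal form yields diagonal entries (1,1,1,1,1,1,1,1,1,1,1,1,1,1,1,1,1,1,1,2).

Reading off H_k = ker ∂_k / im ∂_{k+1}:

  H_0: rank C_0 − rank ∂_1 = 10 − 9 = 1, and the invariant factors of ∂_1 are all 1, so H_0 = Z.
  H_1: rank ker ∂_1 − rank ∂_2 = (30 − 9) − 20 = 1, and ∂_2 has invariant factor 2 > 1, so H_1 = Z × Z/2.
  H_2: rank ker ∂_2 − rank ∂_3 = (20 − 20) − 0 = 0, and there is no ∂_3, so H_2 = 0.

As a check, the Euler characteristic is 10 − 30 + 20 = 0, which agrees with 1 − 1 + 0 = 0.

H_0 = Z,  H_1 = Z × Z/2,  H_2 = 0.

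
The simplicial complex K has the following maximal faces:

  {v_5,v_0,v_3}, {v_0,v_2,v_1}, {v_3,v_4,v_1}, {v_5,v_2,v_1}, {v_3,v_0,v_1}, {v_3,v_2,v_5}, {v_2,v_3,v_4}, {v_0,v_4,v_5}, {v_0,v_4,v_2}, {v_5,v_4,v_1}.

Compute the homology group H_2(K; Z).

H_2 = 0.

We work with the vertex ordering v_0 < v_1 < v_2 < v_3 < v_4 < v_5. The simplices of K, each written with vertices in increasing order, are:

  0-simplices (6): [v_0], [v_1], [v_2], [v_3], [v_4], [v_5]
  1-simplices (15): (15 of them)
  2-simplices (10): [v_0,v_1,v_2], [v_0,v_1,v_3], [v_0,v_2,v_4], [v_0,v_3,v_5], [v_0,v_4,v_5], [v_1,v_2,v_5], [v_1,v_3,v_4], [v_1,v_4,v_5], [v_2,v_3,v_4], [v_2,v_3,v_5]

Hence C_0 ≅ Z^6, C_1 ≅ Z^15, C_2 ≅ Z^10.

Boundary ∂_1: C_1 → C_0 maps an edge to its endpoints' difference, ∂[p,q] = q − p.
This gives a 6×15 integer matrix of rank 5; reducing to Smith normal form yields diagonal entries (1,1,1,1,1).

Boundary ∂_2: C_2 → C_1 maps a triangle to the signed sum of its edges. For instance
  ∂[v_0,v_1,v_3] = [v_1,v_3] − [v_0,v_3] + [v_0,v_1],
  ∂[v_1,v_2,v_5] = [v_2,v_5] − [v_1,v_5] + [v_1,v_2].
The 15×10 boundary matrix has rank 10 and Smith normal form diag(1,1,1,1,1,1,1,1,1,2).

Now H_k = ker ∂_k / im ∂_{k+1}, so:

  H_2: rank ker ∂_2 − rank ∂_3 = (10 − 10) − 0 = 0, and there is no ∂_3, so H_2 ≅ 0.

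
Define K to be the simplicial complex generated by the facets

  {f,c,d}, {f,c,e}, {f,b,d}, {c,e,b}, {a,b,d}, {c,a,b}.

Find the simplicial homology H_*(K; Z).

K has 6 vertices, 12 edges, 6 triangles.
rank ∂_0 = 0, rank ∂_1 = 5 ⇒ b_0 = 6 − 0 − 5 = 1; all invariant factors of ∂_1 are 1 so no torsion. So H_0 ≅ Z.
rank ∂_1 = 5, rank ∂_2 = 6 ⇒ b_1 = 12 − 5 − 6 = 1; all invariant factors of ∂_2 are 1 so no torsion. So H_1 ≅ Z.
rank ∂_2 = 6, rank ∂_3 = 0 ⇒ b_2 = 6 − 6 − 0 = 0. So H_2 ≅ 0.

H_0 = Z,  H_1 = Z,  H_2 = 0.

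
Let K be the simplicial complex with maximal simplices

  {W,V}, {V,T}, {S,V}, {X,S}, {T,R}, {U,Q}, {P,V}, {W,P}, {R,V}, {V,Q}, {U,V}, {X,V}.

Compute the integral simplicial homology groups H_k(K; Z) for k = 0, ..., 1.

H_0 ≅ Z,  H_1 ≅ Z^4.

Fix the vertex order P < Q < R < S < T < U < V < W < X and write every simplex with vertices in increasing order. Then dim K = 1 and the simplices of K are:

  0-simplices (9): P, Q, R, S, T, U, V, W, X
  1-simplices (12): PV, PW, QU, QV, RT, RV, SV, SX, TV, UV, VW, VX

giving chain groups C_0 ≅ Z^9, C_1 ≅ Z^12.

The boundary map ∂_1: C_1 → C_0 sends each edge [p,q] (with p < q) to q − p. For instance
  ∂VW = W − V.
As a 9×12 matrix over Z this has rank 8, with invariant factors (1,1,1,1,1,1,1,1).

From H_k ≅ ker(∂_k) / im(∂_{k+1}) we obtain:

  H_0: rank C_0 − rank ∂_1 = 9 − 8 = 1, and the invariant factors of ∂_1 are all 1, so H_0 = Z.
  H_1: rank ker ∂_1 − rank ∂_2 = (12 − 8) − 0 = 4, and there is no ∂_2, so H_1 = Z^4.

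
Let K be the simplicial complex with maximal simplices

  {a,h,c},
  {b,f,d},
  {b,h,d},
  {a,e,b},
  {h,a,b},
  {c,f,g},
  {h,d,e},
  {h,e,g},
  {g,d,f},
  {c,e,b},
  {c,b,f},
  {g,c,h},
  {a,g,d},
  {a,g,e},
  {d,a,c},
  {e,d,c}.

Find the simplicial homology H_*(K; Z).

Order the vertices as a < b < c < d < e < f < g < h. Listing each simplex with vertices in this order, K has dimension 2 with simplices:

  0-simplices (8): a, b, c, d, e, f, g, h
  1-simplices (24): ab, ac, ad, ae, ag, ah, bc, bd, be, bf, bh, cd, ce, cf, cg, ch, de, df, dg, dh, eg, eh, fg, gh
  2-simplices (16): abe, abh, acd, ach, adg, aeg, bce, bcf, bdf, bdh, cde, cfg, cgh, deh, dfg, egh

Hence C_0 ≅ Z^8, C_1 ≅ Z^24, C_2 ≅ Z^16.

The boundary map ∂_1: C_1 → C_0 is given by ∂[p,q] = [q] − [p]. For instance
  ∂bd = d − b.
This gives a 8×24 integer matrix of rank 7; reducing to Smith normal form yields diagonal entries (1,1,1,1,1,1,1).

Boundary ∂_2: C_2 → C_1 acts by ∂[p,q,r] = [q,r] − [p,r] + [p,q]. For instance
  ∂cfg = fg − cg + cf,
  ∂bce = ce − be + bc.
As a 24×16 matrix over Z this has rank 15, with invariant factors (1,1,1,1,1,1,1,1,1,1,1,1,1,1,1).

Reading off H_k = ker ∂_k / im ∂_{k+1}:

  H_0: rank C_0 − rank ∂_1 = 8 − 7 = 1, and the invariant factors of ∂_1 are all 1, so H_0 = Z.
  H_1: rank ker ∂_1 − rank ∂_2 = (24 − 7) − 15 = 2, and the invariant factors of ∂_2 are all 1, so H_1 = Z^2.
  H_2: rank ker ∂_2 − rank ∂_3 = (16 − 15) − 0 = 1, and there is no ∂_3, so H_2 = Z.

(K is a triangulation of the torus T^2.)

H_0 ≅ Z,  H_1 ≅ Z^2,  H_2 ≅ Z.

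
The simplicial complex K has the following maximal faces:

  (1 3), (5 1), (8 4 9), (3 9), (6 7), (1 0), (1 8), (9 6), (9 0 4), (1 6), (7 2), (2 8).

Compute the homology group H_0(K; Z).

H_0 = Z.

Fix the vertex order 0 < 1 < 2 < 3 < 4 < 5 < 6 < 7 < 8 < 9 and write every simplex with vertices in increasing order. Then dim K = 2 and the simplices of K are:

  0-simplices (10): [0], [1], [2], [3], [4], [5], [6], [7], [8], [9]
  1-simplices (15): [0,1], [0,4], [0,9], [1,3], [1,5], [1,6], [1,8], [2,7], [2,8], [3,9], [4,8], [4,9], [6,7], [6,9], [8,9]
  2-simplices (2): [0,4,9], [4,8,9]

giving chain groups C_0 ≅ Z^10, C_1 ≅ Z^15, C_2 ≅ Z^2.

∂_1: C_1 → C_0 sends each edge [p,q] (with p < q) to q − p. For instance
  ∂[0,1] = [1] − [0].
The 10×15 boundary matrix has rank 9 and Smith normal form diag(1,1,1,1,1,1,1,1,1).

∂_2: C_2 → C_1 maps a triangle to the signed sum of its edges. For instance
  ∂[0,4,9] = [4,9] − [0,9] + [0,4],
  ∂[4,8,9] = [8,9] − [4,9] + [4,8].
The resulting 15×2 matrix has rank 2, and its Smith normal form has invariant factors (1,1).

From H_k ≅ ker(∂_k) / im(∂_{k+1}) we obtain:

  H_0: rank C_0 − rank ∂_1 = 10 − 9 = 1, and the invariant factors of ∂_1 are all 1, so H_0 ≅ Z.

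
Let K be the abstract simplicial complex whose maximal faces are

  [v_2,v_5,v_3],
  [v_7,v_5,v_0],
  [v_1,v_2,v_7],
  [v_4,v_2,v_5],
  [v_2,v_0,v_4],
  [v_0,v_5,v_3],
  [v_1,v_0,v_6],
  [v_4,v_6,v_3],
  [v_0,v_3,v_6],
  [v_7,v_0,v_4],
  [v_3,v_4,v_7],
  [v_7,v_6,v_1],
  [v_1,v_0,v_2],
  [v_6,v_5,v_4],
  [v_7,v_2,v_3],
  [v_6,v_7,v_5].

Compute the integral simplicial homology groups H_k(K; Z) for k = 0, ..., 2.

H_0 = Z,  H_1 = Z^2,  H_2 = Z.

Take the total order v_0 < v_1 < v_2 < v_3 < v_4 < v_5 < v_6 < v_7 on the vertex set. Then K (dimension 2) consists of the simplices:

  0-simplices (8): [v_0], [v_1], [v_2], [v_3], [v_4], [v_5], [v_6], [v_7]
  1-simplices (24): (24 of them)
  2-simplices (16): (16 of them)

Hence C_0 ≅ Z^8, C_1 ≅ Z^24, C_2 ≅ Z^16.

The boundary map ∂_1: C_1 → C_0 sends each edge [p,q] (with p < q) to q − p. For instance
  ∂[v_1,v_6] = [v_6] − [v_1].
This gives a 8×24 integer matrix of rank 7; reducing to Smith normal form yields diagonal entries (1,1,1,1,1,1,1).

The boundary map ∂_2: C_2 → C_1 maps a triangle to the signed sum of its edges. For instance
  ∂[v_5,v_6,v_7] = [v_6,v_7] − [v_5,v_7] + [v_5,v_6],
  ∂[v_3,v_4,v_6] = [v_4,v_6] − [v_3,v_6] + [v_3,v_4].
This gives a 24×16 integer matrix of rank 15; reducing to Smith normal form yields diagonal entries (1,1,1,1,1,1,1,1,1,1,1,1,1,1,1).

Now H_k = ker ∂_k / im ∂_{k+1}, so:

  H_0: rank C_0 − rank ∂_1 = 8 − 7 = 1, and the invariant factors of ∂_1 are all 1, so H_0 = Z.
  H_1: rank ker ∂_1 − rank ∂_2 = (24 − 7) − 15 = 2, and the invariant factors of ∂_2 are all 1, so H_1 = Z^2.
  H_2: rank ker ∂_2 − rank ∂_3 = (16 − 15) − 0 = 1, and there is no ∂_3, so H_2 = Z.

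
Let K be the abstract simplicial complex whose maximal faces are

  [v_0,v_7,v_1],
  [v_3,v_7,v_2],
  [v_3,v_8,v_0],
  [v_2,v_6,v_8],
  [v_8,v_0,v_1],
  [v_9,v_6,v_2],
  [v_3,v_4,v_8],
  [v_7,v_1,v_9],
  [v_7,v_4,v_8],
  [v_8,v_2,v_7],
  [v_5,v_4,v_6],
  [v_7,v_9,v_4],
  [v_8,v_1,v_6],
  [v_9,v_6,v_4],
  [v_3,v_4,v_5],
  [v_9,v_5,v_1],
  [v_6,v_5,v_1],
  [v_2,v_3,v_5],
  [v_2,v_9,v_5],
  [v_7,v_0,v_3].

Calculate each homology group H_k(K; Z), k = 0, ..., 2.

H_0 = Z,  H_1 = Z ⊕ Z/2,  H_2 = 0.

Fix the vertex order v_0 < v_1 < v_2 < v_3 < v_4 < v_5 < v_6 < v_7 < v_8 < v_9 and write every simplex with vertices in increasing order. Then dim K = 2 and the simplices of K are:

  0-simplices (10): [v_0], [v_1], [v_2], [v_3], [v_4], [v_5], [v_6], [v_7], [v_8], [v_9]
  1-simplices (30): (30 of them)
  2-simplices (20): (20 of them)

giving chain groups C_0 ≅ Z^10, C_1 ≅ Z^30, C_2 ≅ Z^20.

Boundary ∂_1: C_1 → C_0 is given by ∂[p,q] = [q] − [p].
This gives a 10×30 integer matrix of rank 9; reducing to Smith normal form yields diagonal entries (1,1,1,1,1,1,1,1,1).

∂_2: C_2 → C_1 maps a triangle to the signed sum of its edges. For instance
  ∂[v_4,v_5,v_6] = [v_5,v_6] − [v_4,v_6] + [v_4,v_5],
  ∂[v_0,v_3,v_8] = [v_3,v_8] − [v_0,v_8] + [v_0,v_3].
As a 30×20 matrix over Z this has rank 20, with invariant factors (1,1,1,1,1,1,1,1,1,1,1,1,1,1,1,1,1,1,1,2).

Now H_k = ker ∂_k / im ∂_{k+1}, so:

  H_0: rank C_0 − rank ∂_1 = 10 − 9 = 1, and the invariant factors of ∂_1 are all 1, so H_0 ≅ Z.
  H_1: rank ker ∂_1 − rank ∂_2 = (30 − 9) − 20 = 1, and ∂_2 has invariant factor 2 > 1, so H_1 ≅ Z ⊕ Z/2.
  H_2: rank ker ∂_2 − rank ∂_3 = (20 − 20) − 0 = 0, and there is no ∂_3, so H_2 ≅ 0.

As a check, the Euler characteristic is 10 − 30 + 20 = 0, which agrees with 1 − 1 + 0 = 0.
(K is a triangulation of the Klein bottle.)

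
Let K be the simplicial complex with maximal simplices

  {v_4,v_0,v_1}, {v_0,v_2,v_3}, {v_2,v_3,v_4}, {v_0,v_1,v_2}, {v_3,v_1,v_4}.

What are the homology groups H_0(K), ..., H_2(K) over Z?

H_0 = Z,  H_1 = Z,  H_2 = 0.

Take the total order v_0 < v_1 < v_2 < v_3 < v_4 on the vertex set. Then K (dimension 2) consists of the simplices:

  0-simplices (5): [v_0], [v_1], [v_2], [v_3], [v_4]
  1-simplices (10): [v_0,v_1], [v_0,v_2], [v_0,v_3], [v_0,v_4], [v_1,v_2], [v_1,v_3], [v_1,v_4], [v_2,v_3], [v_2,v_4], [v_3,v_4]
  2-simplices (5): [v_0,v_1,v_2], [v_0,v_1,v_4], [v_0,v_2,v_3], [v_1,v_3,v_4], [v_2,v_3,v_4]

giving chain groups C_0 ≅ Z^5, C_1 ≅ Z^10, C_2 ≅ Z^5.

∂_1: C_1 → C_0 sends each edge [p,q] (with p < q) to q − p. For instance
  ∂[v_0,v_4] = [v_4] − [v_0].
The 5×10 boundary matrix has rank 4 and Smith normal form diag(1,1,1,1).

The boundary map ∂_2: C_2 → C_1 maps a triangle to the signed sum of its edges. For instance
  ∂[v_0,v_2,v_3] = [v_2,v_3] − [v_0,v_3] + [v_0,v_2],
  ∂[v_1,v_3,v_4] = [v_3,v_4] − [v_1,v_4] + [v_1,v_3].
The resulting 10×5 matrix has rank 5, and its Smith normal form has invariant factors (1,1,1,1,1).

From H_k ≅ ker(∂_k) / im(∂_{k+1}) we obtain:

  H_0: rank C_0 − rank ∂_1 = 5 − 4 = 1, and the invariant factors of ∂_1 are all 1, so H_0 = Z.
  H_1: rank ker ∂_1 − rank ∂_2 = (10 − 4) − 5 = 1, and the invariant factors of ∂_2 are all 1, so H_1 = Z.
  H_2: rank ker ∂_2 − rank ∂_3 = (5 − 5) − 0 = 0, and there is no ∂_3, so H_2 = 0.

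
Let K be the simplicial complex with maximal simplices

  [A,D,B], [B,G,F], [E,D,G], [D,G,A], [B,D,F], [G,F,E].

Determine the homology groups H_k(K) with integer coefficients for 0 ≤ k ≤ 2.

H_0 = Z,  H_1 = Z,  H_2 = 0.

Take the total order A < B < D < E < F < G on the vertex set. Then K (dimension 2) consists of the simplices:

  0-simplices (6): A, B, D, E, F, G
  1-simplices (12): AB, AD, AG, BD, BF, BG, DE, DF, DG, EF, EG, FG
  2-simplices (6): ABD, ADG, BDF, BFG, DEG, EFG

Hence C_0 ≅ Z^6, C_1 ≅ Z^12, C_2 ≅ Z^6.

The boundary map ∂_1: C_1 → C_0 sends each edge [p,q] (with p < q) to q − p. For instance
  ∂EG = G − E.
As a 6×12 matrix over Z this has rank 5, with invariant factors (1,1,1,1,1).

∂_2: C_2 → C_1 acts by ∂[p,q,r] = [q,r] − [p,r] + [p,q]. For instance
  ∂BDF = DF − BF + BD,
  ∂DEG = EG − DG + DE.
This gives a 12×6 integer matrix of rank 6; reducing to Smith normal form yields diagonal entries (1,1,1,1,1,1).

Reading off H_k = ker ∂_k / im ∂_{k+1}:

  H_0: rank C_0 − rank ∂_1 = 6 − 5 = 1, and the invariant factors of ∂_1 are all 1, so H_0 ≅ Z.
  H_1: rank ker ∂_1 − rank ∂_2 = (12 − 5) − 6 = 1, and the invariant factors of ∂_2 are all 1, so H_1 ≅ Z.
  H_2: rank ker ∂_2 − rank ∂_3 = (6 − 6) − 0 = 0, and there is no ∂_3, so H_2 ≅ 0.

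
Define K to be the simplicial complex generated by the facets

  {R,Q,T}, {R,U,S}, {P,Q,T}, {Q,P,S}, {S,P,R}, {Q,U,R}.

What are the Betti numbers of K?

Take the total order P < Q < R < S < T < U on the vertex set. Then K (dimension 2) consists of the simplices:

  0-simplices (6): P, Q, R, S, T, U
  1-simplices (12): PQ, PR, PS, PT, QR, QS, QT, QU, RS, RT, RU, SU
  2-simplices (6): PQS, PQT, PRS, QRT, QRU, RSU

so the chain groups are C_0 ≅ Z^6, C_1 ≅ Z^12, C_2 ≅ Z^6.

∂_1: C_1 → C_0 sends each edge [p,q] (with p < q) to q − p. For instance
  ∂QT = T − Q.
The resulting 6×12 matrix has rank 5, and its Smith normal form has invariant factors (1,1,1,1,1).

The boundary map ∂_2: C_2 → C_1 sends each 2-simplex [p,q,r] to [q,r] − [p,r] + [p,q]. For instance
  ∂QRU = RU − QU + QR,
  ∂PQT = QT − PT + PQ.
The 12×6 boundary matrix has rank 6 and Smith normal form diag(1,1,1,1,1,1).

Computing H_k = (kernel of ∂_k) / (image of ∂_{k+1}):

  H_0: rank C_0 − rank ∂_1 = 6 − 5 = 1, and the invariant factors of ∂_1 are all 1, so H_0 = Z.
  H_1: rank ker ∂_1 − rank ∂_2 = (12 − 5) − 6 = 1, and the invariant factors of ∂_2 are all 1, so H_1 = Z.
  H_2: rank ker ∂_2 − rank ∂_3 = (6 − 6) − 0 = 0, and there is no ∂_3, so H_2 = 0.

Hence the Betti numbers are b_0 = 1, b_1 = 1, b_2 = 0.

b_0 = 1, b_1 = 1, b_2 = 0.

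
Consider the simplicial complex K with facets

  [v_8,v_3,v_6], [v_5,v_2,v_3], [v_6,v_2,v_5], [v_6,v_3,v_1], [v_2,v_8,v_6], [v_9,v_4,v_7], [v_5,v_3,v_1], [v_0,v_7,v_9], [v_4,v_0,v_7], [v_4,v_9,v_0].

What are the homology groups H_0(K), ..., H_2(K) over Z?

Fix the vertex order v_0 < v_1 < v_2 < v_3 < v_4 < v_5 < v_6 < v_7 < v_8 < v_9 and write every simplex with vertices in increasing order. Then dim K = 2 and the simplices of K are:

  0-simplices (10): [v_0], [v_1], [v_2], [v_3], [v_4], [v_5], [v_6], [v_7], [v_8], [v_9]
  1-simplices (18): (18 of them)
  2-simplices (10): [v_0,v_4,v_7], [v_0,v_4,v_9], [v_0,v_7,v_9], [v_1,v_3,v_5], [v_1,v_3,v_6], [v_2,v_3,v_5], [v_2,v_5,v_6], [v_2,v_6,v_8], [v_3,v_6,v_8], [v_4,v_7,v_9]

giving chain groups C_0 ≅ Z^10, C_1 ≅ Z^18, C_2 ≅ Z^10.

Boundary ∂_1: C_1 → C_0 maps an edge to its endpoints' difference, ∂[p,q] = q − p. For instance
  ∂[v_1,v_5] = [v_5] − [v_1].
This gives a 10×18 integer matrix of rank 8; reducing to Smith normal form yields diagonal entries (1,1,1,1,1,1,1,1).

∂_2: C_2 → C_1 maps a triangle to the signed sum of its edges. For instance
  ∂[v_4,v_7,v_9] = [v_7,v_9] − [v_4,v_9] + [v_4,v_7],
  ∂[v_0,v_4,v_7] = [v_4,v_7] − [v_0,v_7] + [v_0,v_4].
The resulting 18×10 matrix has rank 9, and its Smith normal form has invariant factors (1,1,1,1,1,1,1,1,1).

Reading off H_k = ker ∂_k / im ∂_{k+1}:

  H_0: rank C_0 − rank ∂_1 = 10 − 8 = 2, and the invariant factors of ∂_1 are all 1, so H_0 ≅ Z^2.
  H_1: rank ker ∂_1 − rank ∂_2 = (18 − 8) − 9 = 1, and the invariant factors of ∂_2 are all 1, so H_1 ≅ Z.
  H_2: rank ker ∂_2 − rank ∂_3 = (10 − 9) − 0 = 1, and there is no ∂_3, so H_2 ≅ Z.

H_0 ≅ Z^2,  H_1 ≅ Z,  H_2 ≅ Z.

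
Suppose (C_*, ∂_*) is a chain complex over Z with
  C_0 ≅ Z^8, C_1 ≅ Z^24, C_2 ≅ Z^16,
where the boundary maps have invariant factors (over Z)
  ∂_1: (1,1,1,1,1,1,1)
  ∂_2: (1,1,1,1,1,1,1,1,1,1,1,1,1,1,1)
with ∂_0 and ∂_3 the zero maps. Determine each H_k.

H_0: b_0 = 8 − 0 − 7 = 1; torsion from ∂_1 factors > 1: none. So H_0 = Z.
H_1: b_1 = 24 − 7 − 15 = 2; torsion from ∂_2 factors > 1: none. So H_1 = Z^2.
H_2: b_2 = 16 − 15 − 0 = 1; torsion from ∂_3 factors > 1: none. So H_2 = Z.

H_0 = Z,  H_1 = Z^2,  H_2 = Z.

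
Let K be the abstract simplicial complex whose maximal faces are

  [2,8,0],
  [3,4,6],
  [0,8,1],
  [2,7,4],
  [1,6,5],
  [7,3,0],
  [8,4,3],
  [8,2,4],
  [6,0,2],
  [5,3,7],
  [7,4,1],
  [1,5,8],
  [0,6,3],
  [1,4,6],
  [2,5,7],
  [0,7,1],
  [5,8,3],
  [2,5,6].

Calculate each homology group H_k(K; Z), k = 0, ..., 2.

Fix the vertex order 0 < 1 < 2 < 3 < 4 < 5 < 6 < 7 < 8 and write every simplex with vertices in increasing order. Then dim K = 2 and the simplices of K are:

  0-simplices (9): [0], [1], [2], [3], [4], [5], [6], [7], [8]
  1-simplices (27): (27 of them)
  2-simplices (18): [0,1,7], [0,1,8], [0,2,6], [0,2,8], [0,3,6], [0,3,7], [1,4,6], [1,4,7], [1,5,6], [1,5,8], [2,4,7], [2,4,8], [2,5,6], [2,5,7], [3,4,6], [3,4,8], [3,5,7], [3,5,8]

so the chain groups are C_0 ≅ Z^9, C_1 ≅ Z^27, C_2 ≅ Z^18.

∂_1: C_1 → C_0 maps an edge to its endpoints' difference, ∂[p,q] = q − p. For instance
  ∂[4,6] = [6] − [4].
The 9×27 boundary matrix has rank 8 and Smith normal form diag(1,1,1,1,1,1,1,1).

Boundary ∂_2: C_2 → C_1 sends each 2-simplex [p,q,r] to [q,r] − [p,r] + [p,q]. For instance
  ∂[0,1,8] = [1,8] − [0,8] + [0,1],
  ∂[2,4,7] = [4,7] − [2,7] + [2,4].
As a 27×18 matrix over Z this has rank 17, with invariant factors (1,1,1,1,1,1,1,1,1,1,1,1,1,1,1,1,1).

Now H_k = ker ∂_k / im ∂_{k+1}, so:

  H_0: rank C_0 − rank ∂_1 = 9 − 8 = 1, and the invariant factors of ∂_1 are all 1, so H_0 = Z.
  H_1: rank ker ∂_1 − rank ∂_2 = (27 − 8) − 17 = 2, and the invariant factors of ∂_2 are all 1, so H_1 = Z^2.
  H_2: rank ker ∂_2 − rank ∂_3 = (18 − 17) − 0 = 1, and there is no ∂_3, so H_2 = Z.

As a check, the Euler characteristic is 9 − 27 + 18 = 0, which agrees with 1 − 2 + 1 = 0.
(K is a triangulation of the torus T^2.)

H_0 = Z,  H_1 = Z^2,  H_2 = Z.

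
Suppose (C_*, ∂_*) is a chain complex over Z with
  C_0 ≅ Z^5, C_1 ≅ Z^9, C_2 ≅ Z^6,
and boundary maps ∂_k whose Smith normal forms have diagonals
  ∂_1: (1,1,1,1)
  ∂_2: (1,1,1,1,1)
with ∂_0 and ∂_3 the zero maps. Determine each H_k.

H_0: b_0 = 5 − 0 − 4 = 1; torsion from ∂_1 factors > 1: none. So H_0 ≅ Z.
H_1: b_1 = 9 − 4 − 5 = 0; torsion from ∂_2 factors > 1: none. So H_1 ≅ 0.
H_2: b_2 = 6 − 5 − 0 = 1; torsion from ∂_3 factors > 1: none. So H_2 ≅ Z.

H_0 ≅ Z,  H_1 = 0,  H_2 ≅ Z.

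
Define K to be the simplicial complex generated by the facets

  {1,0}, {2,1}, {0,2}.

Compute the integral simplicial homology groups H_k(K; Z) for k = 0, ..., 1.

H_0 ≅ Z,  H_1 ≅ Z.

Fix the vertex order 0 < 1 < 2 and write every simplex with vertices in increasing order. Then dim K = 1 and the simplices of K are:

  0-simplices (3): [0], [1], [2]
  1-simplices (3): [0,1], [0,2], [1,2]

Hence C_0 ≅ Z^3, C_1 ≅ Z^3.

The boundary map ∂_1: C_1 → C_0 sends each edge [p,q] (with p < q) to q − p.
The resulting 3×3 matrix has rank 2, and its Smith normal form has invariant factors (1,1).

Reading off H_k = ker ∂_k / im ∂_{k+1}:

  H_0: rank C_0 − rank ∂_1 = 3 − 2 = 1, and the invariant factors of ∂_1 are all 1, so H_0 = Z.
  H_1: rank ker ∂_1 − rank ∂_2 = (3 − 2) − 0 = 1, and there is no ∂_2, so H_1 = Z.

As a check, the Euler characteristic is 3 − 3 = 0, which agrees with 1 − 1 = 0.
(K is a triangulation of the circle S^1.)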